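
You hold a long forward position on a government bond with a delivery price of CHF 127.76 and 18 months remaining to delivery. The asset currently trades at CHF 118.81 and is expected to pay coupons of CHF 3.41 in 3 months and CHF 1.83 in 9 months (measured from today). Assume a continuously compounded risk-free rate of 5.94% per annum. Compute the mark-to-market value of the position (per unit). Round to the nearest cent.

PV(remaining coupons) I = 3.41·e^(−0.0594·3/12) + 1.83·e^(−0.0594·9/12) = 5.1100
Current forward F = (S − I)·e^(rT) = (118.81 − 5.1100)·e^(0.0594·18/12) = 113.7000 × 1.093190 = 124.2957
Value (long) = (F − K)·e^(−rT) = (124.2957 − 127.76) × 0.914754 = -3.1690
Value = -CHF 3.17

-CHF 3.17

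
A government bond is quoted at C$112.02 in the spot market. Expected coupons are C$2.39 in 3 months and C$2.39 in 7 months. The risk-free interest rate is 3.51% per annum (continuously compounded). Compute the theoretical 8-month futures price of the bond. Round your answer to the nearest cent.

PV(coupons) I = 2.39·e^(−0.0351·3/12) + 2.39·e^(−0.0351·7/12)
I = 2.3691 + 2.3416 = 4.7107
F = (S − I)·e^(rT) = (112.02 − 4.7107) · e^(0.0351·8/12)
= 107.3093 · e^0.023400 = 107.3093 × 1.023676 = C$109.85

C$109.85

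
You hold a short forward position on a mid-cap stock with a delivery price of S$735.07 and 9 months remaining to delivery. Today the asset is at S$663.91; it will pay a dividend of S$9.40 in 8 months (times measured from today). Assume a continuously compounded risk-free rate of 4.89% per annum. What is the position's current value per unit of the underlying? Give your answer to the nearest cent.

S$53.79

PV(remaining dividends) I = 9.40·e^(−0.0489·8/12) = 9.0985
Current forward F = (S − I)·e^(rT) = (663.91 − 9.0985)·e^(0.0489·9/12) = 654.8115 × 1.037356 = 679.2726
Value (long) = (F − K)·e^(−rT) = (679.2726 − 735.07) × 0.963989 = -53.7881
Short position value = −(long value) = S$53.79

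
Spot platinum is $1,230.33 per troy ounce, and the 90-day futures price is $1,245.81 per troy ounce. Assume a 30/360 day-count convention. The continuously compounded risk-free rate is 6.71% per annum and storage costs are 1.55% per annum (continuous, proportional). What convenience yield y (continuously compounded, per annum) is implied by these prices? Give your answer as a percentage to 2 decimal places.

3.26%

F = S·e^((r+u−y)T) ⇒ (r+u−y) = ln(F/S)/T
ln(1245.81/1230.33) = 0.012503; /T ⇒ 0.050012
y = r + u − ln(F/S)/T = 0.0671 + 0.0155 − 0.050012 = 0.032588
y = 3.26%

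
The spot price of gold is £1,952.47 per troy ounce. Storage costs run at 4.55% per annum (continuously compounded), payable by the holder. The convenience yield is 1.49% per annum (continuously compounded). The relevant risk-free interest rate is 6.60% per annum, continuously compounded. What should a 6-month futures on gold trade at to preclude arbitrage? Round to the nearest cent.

£2,049.09 per troy ounce

Net carry = r + u − y = 0.0660 + 0.0455 − 0.0149 = 0.0966
F = S·e^((r+u−y)T) = 1952.47 · e^(0.0966 × 6/12) = 1952.47 · e^0.04830000
= 1952.47 × 1.04948545 = £2,049.09 per troy ounce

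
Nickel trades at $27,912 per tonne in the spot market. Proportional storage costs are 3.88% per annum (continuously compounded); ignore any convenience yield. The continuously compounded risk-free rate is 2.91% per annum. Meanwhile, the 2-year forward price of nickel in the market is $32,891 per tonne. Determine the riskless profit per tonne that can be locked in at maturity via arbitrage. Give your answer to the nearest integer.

$919 per tonne

Fair forward: F* = S·e^(carry·T), with carry = (r + u) = 0.0291 + 0.0388 = 0.0679
F* = 27912 · e^(0.0679 × 2) = 27912 · e^0.135800 = 27912 × 1.145453 = $31971.8841
Market $32891 > fair $31971.8841: forward overpriced → cash-and-carry (buy spot, short the forward).
At maturity, profit = |F_mkt − F*| = |32891 − 31971.8841| = $919 per tonne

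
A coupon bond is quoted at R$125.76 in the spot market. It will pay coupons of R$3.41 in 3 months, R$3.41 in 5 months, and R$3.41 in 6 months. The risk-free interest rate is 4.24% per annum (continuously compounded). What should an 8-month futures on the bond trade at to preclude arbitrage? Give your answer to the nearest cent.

PV(coupons) I = 3.41·e^(−0.0424·3/12) + 3.41·e^(−0.0424·5/12) + 3.41·e^(−0.0424·6/12)
I = 3.3740 + 3.3503 + 3.3385 = 10.0628
F = (S − I)·e^(rT) = (125.76 − 10.0628) · e^(0.0424·8/12)
= 115.6972 · e^0.028267 = 115.6972 × 1.028670 = R$119.01

R$119.01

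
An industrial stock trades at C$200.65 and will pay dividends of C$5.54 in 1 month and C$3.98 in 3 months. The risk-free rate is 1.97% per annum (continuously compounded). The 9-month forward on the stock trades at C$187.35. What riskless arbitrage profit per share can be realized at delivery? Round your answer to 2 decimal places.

C$6.65 per share

PV(dividends) I = 5.54·e^(−0.0197·1/12) + 3.98·e^(−0.0197·3/12) = 9.4914
Fair forward F* = (S − I)·e^(rT) = (200.65 − 9.4914)·e^0.014775 = 191.1586 × 1.014885 = 194.0040
Market C$187.35 < fair 194.0040: forward underpriced → reverse cash-and-carry (short the stock, invest proceeds at r, pay the dividends, go long the forward).
Profit at T = |F_mkt − F*| = |187.35 − 194.0040| = C$6.65 per share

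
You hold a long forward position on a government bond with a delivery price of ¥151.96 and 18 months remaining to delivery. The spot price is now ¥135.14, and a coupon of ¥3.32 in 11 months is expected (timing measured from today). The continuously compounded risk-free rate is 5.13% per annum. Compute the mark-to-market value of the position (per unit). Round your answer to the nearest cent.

PV(remaining coupons) I = 3.32·e^(−0.0513·11/12) = 3.1675
Current forward F = (S − I)·e^(rT) = (135.14 − 3.1675)·e^(0.0513·18/12) = 131.9725 × 1.079988 = 142.5287
Value (long) = (F − K)·e^(−rT) = (142.5287 − 151.96) × 0.925936 = -8.7328
Value = -¥8.73

-¥8.73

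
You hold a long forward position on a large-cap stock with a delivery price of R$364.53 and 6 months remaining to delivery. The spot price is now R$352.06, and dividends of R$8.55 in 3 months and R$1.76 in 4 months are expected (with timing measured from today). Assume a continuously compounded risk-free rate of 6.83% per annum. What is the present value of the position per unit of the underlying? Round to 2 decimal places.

PV(remaining dividends) I = 8.55·e^(−0.0683·3/12) + 1.76·e^(−0.0683·4/12) = 10.1256
Current forward F = (S − I)·e^(rT) = (352.06 − 10.1256)·e^(0.0683·6/12) = 341.9344 × 1.034740 = 353.8132
Value (long) = (F − K)·e^(−rT) = (353.8132 − 364.53) × 0.966427 = -10.3570
Value = -R$10.36

-R$10.36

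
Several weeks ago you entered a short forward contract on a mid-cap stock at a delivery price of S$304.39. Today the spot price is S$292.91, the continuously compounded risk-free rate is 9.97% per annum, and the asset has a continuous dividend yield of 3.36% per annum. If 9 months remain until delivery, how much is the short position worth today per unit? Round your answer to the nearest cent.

Current fair forward for the remaining 9 months: F = S·e^((r − q)·T), (r − q) = 0.0997 − 0.0336 = 0.0661
F = 292.91 · e^(0.0661 × 9/12) = 292.91 × 1.050824 = 307.7969
Value of long forward = (F − K)·e^(−rT) = (307.7969 − 304.39) · e^(−0.0997·9/12)
= 3.4069 × 0.927952 = 3.16
Short position value = −(long value) = -S$3.16

-S$3.16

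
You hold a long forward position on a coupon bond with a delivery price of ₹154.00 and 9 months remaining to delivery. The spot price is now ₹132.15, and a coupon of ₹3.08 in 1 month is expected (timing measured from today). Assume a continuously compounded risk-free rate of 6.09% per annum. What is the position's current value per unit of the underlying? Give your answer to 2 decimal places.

PV(remaining coupons) I = 3.08·e^(−0.0609·1/12) = 3.0644
Current forward F = (S − I)·e^(rT) = (132.15 − 3.0644)·e^(0.0609·9/12) = 129.0856 × 1.046734 = 135.1183
Value (long) = (F − K)·e^(−rT) = (135.1183 − 154.00) × 0.955352 = -18.0387
Value = -₹18.04

-₹18.04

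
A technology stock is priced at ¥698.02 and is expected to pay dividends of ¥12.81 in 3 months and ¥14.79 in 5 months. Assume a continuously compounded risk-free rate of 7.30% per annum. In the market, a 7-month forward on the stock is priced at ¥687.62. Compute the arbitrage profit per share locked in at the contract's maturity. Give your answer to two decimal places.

PV(dividends) I = 12.81·e^(−0.0730·3/12) + 14.79·e^(−0.0730·5/12) = 26.9252
Fair forward F* = (S − I)·e^(rT) = (698.02 − 26.9252)·e^0.042583 = 671.0948 × 1.043503 = 700.2894
Market ¥687.62 < fair 700.2894: forward underpriced → reverse cash-and-carry (short the stock, invest proceeds at r, pay the dividends, go long the forward).
Profit at T = |F_mkt − F*| = |687.62 − 700.2894| = ¥12.67 per share

¥12.67 per share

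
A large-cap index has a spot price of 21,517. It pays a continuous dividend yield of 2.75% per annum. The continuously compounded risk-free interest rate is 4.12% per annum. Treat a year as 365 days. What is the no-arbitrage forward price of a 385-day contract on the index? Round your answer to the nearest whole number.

F = S·e^((r − q)T) = 21517 · e^((0.0412 − 0.0275) × 385/365)
= 21517 · e^0.014451 = 21517 × 1.014556
F = 21,830

21,830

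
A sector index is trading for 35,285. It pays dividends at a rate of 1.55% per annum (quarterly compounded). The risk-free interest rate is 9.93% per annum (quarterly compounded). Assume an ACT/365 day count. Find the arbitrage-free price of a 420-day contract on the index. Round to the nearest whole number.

F = S · (1+r/4)^(4T) / (1+q/4)^(4T)
= 35285 × 1.119484 / 1.017961 = 35285 × 1.099732
F = 38,804

38,804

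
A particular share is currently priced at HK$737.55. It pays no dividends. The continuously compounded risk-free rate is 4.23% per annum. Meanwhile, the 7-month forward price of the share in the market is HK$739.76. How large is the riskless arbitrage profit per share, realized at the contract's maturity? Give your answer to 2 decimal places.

HK$16.22 per share

Fair forward: F* = S·e^(carry·T), with carry = r = 0.0423
F* = 737.55 · e^(0.0423 × 7/12) = 737.55 · e^0.024675 = 737.55 × 1.024982 = HK$755.9755
Market HK$739.76 < fair HK$755.9755: forward underpriced → reverse cash-and-carry (short spot, go long the forward).
At maturity, profit = |F_mkt − F*| = |739.76 − 755.9755| = HK$16.22 per share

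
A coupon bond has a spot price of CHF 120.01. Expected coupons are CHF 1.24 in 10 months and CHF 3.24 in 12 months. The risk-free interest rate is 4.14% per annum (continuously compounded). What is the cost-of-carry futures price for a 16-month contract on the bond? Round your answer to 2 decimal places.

PV(coupons) I = 1.24·e^(−0.0414·10/12) + 3.24·e^(−0.0414·12/12)
I = 1.1979 + 3.1086 = 4.3065
F = (S − I)·e^(rT) = (120.01 − 4.3065) · e^(0.0414·16/12)
= 115.7035 · e^0.055200 = 115.7035 × 1.056752 = CHF 122.27

CHF 122.27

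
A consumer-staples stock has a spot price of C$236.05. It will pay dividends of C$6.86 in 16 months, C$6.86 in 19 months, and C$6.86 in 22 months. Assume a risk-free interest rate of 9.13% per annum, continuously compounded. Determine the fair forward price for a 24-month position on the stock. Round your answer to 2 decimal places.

PV(dividends) I = 6.86·e^(−0.0913·16/12) + 6.86·e^(−0.0913·19/12) + 6.86·e^(−0.0913·22/12)
I = 6.0737 + 5.9367 + 5.8027 = 17.8131
F = (S − I)·e^(rT) = (236.05 − 17.8131) · e^(0.0913·24/12)
= 218.2369 · e^0.182600 = 218.2369 × 1.200334 = C$261.96

C$261.96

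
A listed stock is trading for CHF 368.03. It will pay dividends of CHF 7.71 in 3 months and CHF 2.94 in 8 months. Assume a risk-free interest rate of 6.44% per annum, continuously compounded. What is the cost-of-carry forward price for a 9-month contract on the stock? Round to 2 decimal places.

PV(dividends) I = 7.71·e^(−0.0644·3/12) + 2.94·e^(−0.0644·8/12)
I = 7.5869 + 2.8164 = 10.4033
F = (S − I)·e^(rT) = (368.03 − 10.4033) · e^(0.0644·9/12)
= 357.6267 · e^0.048300 = 357.6267 × 1.049485 = CHF 375.32

CHF 375.32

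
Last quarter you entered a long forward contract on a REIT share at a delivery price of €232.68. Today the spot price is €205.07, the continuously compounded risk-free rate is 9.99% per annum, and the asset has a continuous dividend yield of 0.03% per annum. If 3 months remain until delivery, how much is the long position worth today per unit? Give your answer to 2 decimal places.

Current fair forward for the remaining 3 months: F = S·e^((r − q)·T), (r − q) = 0.0999 − 0.0003 = 0.0996
F = 205.07 · e^(0.0996 × 3/12) = 205.07 × 1.025213 = 210.2404
Value of long forward = (F − K)·e^(−rT) = (210.2404 − 232.68) · e^(−0.0999·3/12)
= -22.4396 × 0.975334 = -21.89

-€21.89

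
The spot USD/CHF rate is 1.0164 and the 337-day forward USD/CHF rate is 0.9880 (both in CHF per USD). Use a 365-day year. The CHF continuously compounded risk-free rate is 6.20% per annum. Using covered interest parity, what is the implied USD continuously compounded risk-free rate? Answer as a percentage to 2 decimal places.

9.27%

F = S·e^((r_CHF − r_USD)T) ⇒ r_USD = r_CHF − ln(F/S)/T
ln(0.9880/1.0164) = -0.028340; /(337/365) = -0.030695
r_USD = 0.0620 + 0.030695 = 0.092695
r_USD = 9.27%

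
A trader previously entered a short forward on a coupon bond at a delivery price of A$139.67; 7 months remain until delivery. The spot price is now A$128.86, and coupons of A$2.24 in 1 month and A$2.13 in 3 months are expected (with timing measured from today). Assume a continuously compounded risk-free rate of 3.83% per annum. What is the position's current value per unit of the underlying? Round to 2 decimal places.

A$12.07

PV(remaining coupons) I = 2.24·e^(−0.0383·1/12) + 2.13·e^(−0.0383·3/12) = 4.3426
Current forward F = (S − I)·e^(rT) = (128.86 − 4.3426)·e^(0.0383·7/12) = 124.5174 × 1.022593 = 127.3306
Value (long) = (F − K)·e^(−rT) = (127.3306 − 139.67) × 0.977906 = -12.0668
Short position value = −(long value) = A$12.07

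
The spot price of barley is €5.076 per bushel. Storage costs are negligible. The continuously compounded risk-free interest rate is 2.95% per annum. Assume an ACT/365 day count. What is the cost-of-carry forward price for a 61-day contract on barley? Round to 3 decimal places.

€5.101 per bushel

F = S·e^(rT) = 5.076 · e^(0.0295 × 61/365) = 5.076 · e^0.004930
= 5.076 × 1.004942 = €5.101 per bushel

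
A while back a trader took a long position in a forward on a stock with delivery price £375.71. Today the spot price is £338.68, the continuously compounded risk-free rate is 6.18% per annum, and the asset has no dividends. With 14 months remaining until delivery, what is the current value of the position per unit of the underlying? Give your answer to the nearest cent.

Current fair forward for the remaining 14 months: F = S·e^(r·T), r = 0.0618
F = 338.68 · e^(0.0618 × 14/12) = 338.68 × 1.074763 = 364.0007
Value of long forward = (F − K)·e^(−rT) = (364.0007 − 375.71) · e^(−0.0618·14/12)
= -11.7093 × 0.930438 = -10.89

-£10.89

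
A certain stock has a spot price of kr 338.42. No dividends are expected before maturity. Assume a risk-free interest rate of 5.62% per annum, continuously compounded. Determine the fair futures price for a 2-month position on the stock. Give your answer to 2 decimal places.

kr 341.60

F = S·e^(rT) = 338.42 · e^(0.0562 × 2/12)
= 338.42 · e^0.009367 = 338.42 × 1.009411
F = kr 341.60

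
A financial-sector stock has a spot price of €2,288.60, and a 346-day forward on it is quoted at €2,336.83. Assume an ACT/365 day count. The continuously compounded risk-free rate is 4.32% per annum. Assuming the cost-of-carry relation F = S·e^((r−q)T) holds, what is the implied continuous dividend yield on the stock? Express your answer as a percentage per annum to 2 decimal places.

2.12%

From F = S·e^((r−q)T): (r − q) = ln(F/S)/T
ln(2336.83/2288.60) = ln(1.021074) = 0.020855
(r − q) = 0.020855 / (346/365) = 0.022000
q = r − ln(F/S)/T = 0.0432 − 0.022000 = 0.021200
q = 2.12%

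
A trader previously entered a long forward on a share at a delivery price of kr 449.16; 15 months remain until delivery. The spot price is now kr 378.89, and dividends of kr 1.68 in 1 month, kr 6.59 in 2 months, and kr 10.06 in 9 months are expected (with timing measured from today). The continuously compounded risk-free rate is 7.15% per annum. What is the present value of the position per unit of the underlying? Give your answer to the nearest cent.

-kr 49.58

PV(remaining dividends) I = 1.68·e^(−0.0715·1/12) + 6.59·e^(−0.0715·2/12) + 10.06·e^(−0.0715·9/12) = 17.7167
Current forward F = (S − I)·e^(rT) = (378.89 − 17.7167)·e^(0.0715·15/12) = 361.1733 × 1.093491 = 394.9398
Value (long) = (F − K)·e^(−rT) = (394.9398 − 449.16) × 0.914503 = -49.5845
Value = -kr 49.58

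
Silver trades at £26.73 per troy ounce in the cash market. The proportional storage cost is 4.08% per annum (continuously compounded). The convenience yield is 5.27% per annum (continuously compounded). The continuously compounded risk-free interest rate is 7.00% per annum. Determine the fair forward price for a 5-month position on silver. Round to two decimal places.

£27.38 per troy ounce

Net carry = r + u − y = 0.0700 + 0.0408 − 0.0527 = 0.0581
F = S·e^((r+u−y)T) = 26.73 · e^(0.0581 × 5/12) = 26.73 · e^0.024208
= 26.73 × 1.024503 = £27.38 per troy ounce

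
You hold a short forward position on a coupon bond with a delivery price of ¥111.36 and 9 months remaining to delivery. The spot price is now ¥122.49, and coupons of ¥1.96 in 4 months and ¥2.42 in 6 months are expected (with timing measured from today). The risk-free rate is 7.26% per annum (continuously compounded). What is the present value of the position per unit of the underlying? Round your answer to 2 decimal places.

-¥12.78

PV(remaining coupons) I = 1.96·e^(−0.0726·4/12) + 2.42·e^(−0.0726·6/12) = 4.2469
Current forward F = (S − I)·e^(rT) = (122.49 − 4.2469)·e^(0.0726·9/12) = 118.2431 × 1.055960 = 124.8600
Value (long) = (F − K)·e^(−rT) = (124.8600 − 111.36) × 0.947006 = 12.7846
Short position value = −(long value) = -¥12.78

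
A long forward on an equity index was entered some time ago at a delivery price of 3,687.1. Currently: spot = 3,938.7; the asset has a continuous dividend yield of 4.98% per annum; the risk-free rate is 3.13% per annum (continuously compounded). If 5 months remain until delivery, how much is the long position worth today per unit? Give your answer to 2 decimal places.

218.49

Current fair forward for the remaining 5 months: F = S·e^((r − q)·T), (r − q) = 0.0313 − 0.0498 = -0.0185
F = 3938.7 · e^(-0.0185 × 5/12) = 3938.7 × 0.99232130 = 3908.4559
Value of long forward = (F − K)·e^(−rT) = (3908.4559 − 3687.1) · e^(−0.0313·5/12)
= 221.3559 × 0.98704301 = 218.49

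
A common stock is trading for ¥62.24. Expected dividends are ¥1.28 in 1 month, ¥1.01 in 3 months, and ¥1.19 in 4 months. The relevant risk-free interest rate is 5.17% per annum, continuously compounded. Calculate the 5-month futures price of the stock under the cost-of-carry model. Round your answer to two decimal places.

PV(dividends) I = 1.28·e^(−0.0517·1/12) + 1.01·e^(−0.0517·3/12) + 1.19·e^(−0.0517·4/12)
I = 1.2745 + 0.9970 + 1.1697 = 3.4412
F = (S − I)·e^(rT) = (62.24 − 3.4412) · e^(0.0517·5/12)
= 58.7988 · e^0.021542 = 58.7988 × 1.021776 = ¥60.08

¥60.08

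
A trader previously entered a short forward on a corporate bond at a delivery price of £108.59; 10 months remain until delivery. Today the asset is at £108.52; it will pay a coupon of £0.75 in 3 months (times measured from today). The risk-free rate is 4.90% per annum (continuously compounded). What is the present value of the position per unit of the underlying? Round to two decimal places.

-£3.53

PV(remaining coupons) I = 0.75·e^(−0.0490·3/12) = 0.7409
Current forward F = (S − I)·e^(rT) = (108.52 − 0.7409)·e^(0.0490·10/12) = 107.7791 × 1.041678 = 112.2711
Value (long) = (F − K)·e^(−rT) = (112.2711 − 108.59) × 0.959989 = 3.5338
Short position value = −(long value) = -£3.53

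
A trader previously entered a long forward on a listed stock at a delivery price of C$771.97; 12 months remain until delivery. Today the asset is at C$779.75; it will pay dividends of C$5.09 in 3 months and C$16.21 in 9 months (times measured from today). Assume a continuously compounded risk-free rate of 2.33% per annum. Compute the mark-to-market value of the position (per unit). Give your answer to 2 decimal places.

C$4.57

PV(remaining dividends) I = 5.09·e^(−0.0233·3/12) + 16.21·e^(−0.0233·9/12) = 20.9896
Current forward F = (S − I)·e^(rT) = (779.75 − 20.9896)·e^(0.0233·12/12) = 758.7604 × 1.023574 = 776.6474
Value (long) = (F − K)·e^(−rT) = (776.6474 − 771.97) × 0.976969 = 4.5697
Value = C$4.57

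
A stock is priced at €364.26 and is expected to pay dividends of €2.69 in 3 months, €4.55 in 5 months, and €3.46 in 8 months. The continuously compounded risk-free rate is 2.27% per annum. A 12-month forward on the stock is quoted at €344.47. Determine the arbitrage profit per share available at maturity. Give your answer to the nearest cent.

PV(dividends) I = 2.69·e^(−0.0227·3/12) + 4.55·e^(−0.0227·5/12) + 3.46·e^(−0.0227·8/12) = 10.5900
Fair forward F* = (S − I)·e^(rT) = (364.26 − 10.5900)·e^0.022700 = 353.6700 × 1.022960 = 361.7903
Market €344.47 < fair 361.7903: forward underpriced → reverse cash-and-carry (short the stock, invest proceeds at r, pay the dividends, go long the forward).
Profit at T = |F_mkt − F*| = |344.47 − 361.7903| = €17.32 per share

€17.32 per share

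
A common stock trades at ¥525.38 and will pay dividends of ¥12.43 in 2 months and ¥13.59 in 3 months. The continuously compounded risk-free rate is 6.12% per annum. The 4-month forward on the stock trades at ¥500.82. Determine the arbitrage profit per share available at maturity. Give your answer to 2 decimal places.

¥9.17 per share

PV(dividends) I = 12.43·e^(−0.0612·2/12) + 13.59·e^(−0.0612·3/12) = 25.6875
Fair forward F* = (S − I)·e^(rT) = (525.38 − 25.6875)·e^0.020400 = 499.6925 × 1.020610 = 509.9912
Market ¥500.82 < fair 509.9912: forward underpriced → reverse cash-and-carry (short the stock, invest proceeds at r, pay the dividends, go long the forward).
Profit at T = |F_mkt − F*| = |500.82 − 509.9912| = ¥9.17 per share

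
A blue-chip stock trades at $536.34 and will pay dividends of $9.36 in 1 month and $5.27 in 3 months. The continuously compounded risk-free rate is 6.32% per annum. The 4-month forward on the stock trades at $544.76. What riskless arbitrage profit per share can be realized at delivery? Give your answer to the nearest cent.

PV(dividends) I = 9.36·e^(−0.0632·1/12) + 5.27·e^(−0.0632·3/12) = 14.4982
Fair forward F* = (S − I)·e^(rT) = (536.34 − 14.4982)·e^0.021067 = 521.8418 × 1.021290 = 532.9518
Market $544.76 > fair 532.9518: forward overpriced → cash-and-carry (borrow at r, buy the stock and collect the dividends, short the forward).
Profit at T = |F_mkt − F*| = |544.76 − 532.9518| = $11.81 per share

$11.81 per share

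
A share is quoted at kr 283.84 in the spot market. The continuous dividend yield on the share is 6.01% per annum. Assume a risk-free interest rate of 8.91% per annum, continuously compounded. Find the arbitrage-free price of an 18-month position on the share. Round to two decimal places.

F = S·e^((r − q)T) = 283.84 · e^((0.0891 − 0.0601) × 18/12)
= 283.84 · e^0.043500 = 283.84 × 1.044460
F = kr 296.46

kr 296.46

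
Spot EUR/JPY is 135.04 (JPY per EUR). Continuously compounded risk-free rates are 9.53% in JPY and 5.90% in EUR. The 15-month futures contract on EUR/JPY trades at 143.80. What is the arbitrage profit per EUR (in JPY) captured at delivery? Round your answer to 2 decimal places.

Fair futures: F* = S·e^(carry·T), with carry = (r_JPY − r_EUR) = 0.0953 − 0.0590 = 0.0363
F* = 135.04 · e^(0.0363 × 15/12) = 135.04 · e^0.045375 = 135.04 × 1.046420 = 141.3086
Market 143.80 > fair 141.3086: forward overpriced → cash-and-carry (buy spot, short the forward).
At maturity, profit = |F_mkt − F*| = |143.80 − 141.3086| = 2.49 per EUR (in JPY)

2.49 per EUR (in JPY)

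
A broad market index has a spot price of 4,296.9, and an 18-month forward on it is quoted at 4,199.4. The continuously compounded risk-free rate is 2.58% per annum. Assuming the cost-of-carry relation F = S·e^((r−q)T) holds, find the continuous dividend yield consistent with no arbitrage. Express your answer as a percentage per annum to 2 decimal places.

From F = S·e^((r−q)T): (r − q) = ln(F/S)/T
ln(4199.4/4296.9) = ln(0.977309) = -0.022952
(r − q) = -0.022952 / (18/12) = -0.015301
q = r − ln(F/S)/T = 0.0258 + 0.015301 = 0.041101
q = 4.11%

4.11%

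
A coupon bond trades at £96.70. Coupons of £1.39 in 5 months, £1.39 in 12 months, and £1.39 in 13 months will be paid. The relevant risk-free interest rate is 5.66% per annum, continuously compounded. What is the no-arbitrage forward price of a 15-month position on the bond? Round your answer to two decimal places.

PV(coupons) I = 1.39·e^(−0.0566·5/12) + 1.39·e^(−0.0566·12/12) + 1.39·e^(−0.0566·13/12)
I = 1.3576 + 1.3135 + 1.3073 = 3.9784
F = (S − I)·e^(rT) = (96.70 − 3.9784) · e^(0.0566·15/12)
= 92.7216 · e^0.070750 = 92.7216 × 1.073313 = £99.52

£99.52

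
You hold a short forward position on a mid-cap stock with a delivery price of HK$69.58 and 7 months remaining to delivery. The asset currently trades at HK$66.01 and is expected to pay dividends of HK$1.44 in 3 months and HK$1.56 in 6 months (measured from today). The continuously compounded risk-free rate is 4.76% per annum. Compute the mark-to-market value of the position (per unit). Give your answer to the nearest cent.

HK$4.61

PV(remaining dividends) I = 1.44·e^(−0.0476·3/12) + 1.56·e^(−0.0476·6/12) = 2.9463
Current forward F = (S − I)·e^(rT) = (66.01 − 2.9463)·e^(0.0476·7/12) = 63.0637 × 1.028156 = 64.8393
Value (long) = (F − K)·e^(−rT) = (64.8393 − 69.58) × 0.972615 = -4.6109
Short position value = −(long value) = HK$4.61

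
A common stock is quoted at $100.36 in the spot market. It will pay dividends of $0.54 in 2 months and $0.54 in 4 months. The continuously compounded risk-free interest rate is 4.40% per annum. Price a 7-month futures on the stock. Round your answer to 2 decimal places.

PV(dividends) I = 0.54·e^(−0.0440·2/12) + 0.54·e^(−0.0440·4/12)
I = 0.5361 + 0.5321 = 1.0682
F = (S − I)·e^(rT) = (100.36 − 1.0682) · e^(0.0440·7/12)
= 99.2918 · e^0.025667 = 99.2918 × 1.025999 = $101.87

$101.87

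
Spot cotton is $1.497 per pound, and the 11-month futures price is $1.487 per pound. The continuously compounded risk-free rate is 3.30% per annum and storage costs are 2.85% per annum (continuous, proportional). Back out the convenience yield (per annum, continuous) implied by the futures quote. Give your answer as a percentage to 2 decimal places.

6.88%

F = S·e^((r+u−y)T) ⇒ (r+u−y) = ln(F/S)/T
ln(1.487/1.497) = -0.006702; /T ⇒ -0.007311
y = r + u − ln(F/S)/T = 0.0330 + 0.0285 + 0.007311 = 0.068811
y = 6.88%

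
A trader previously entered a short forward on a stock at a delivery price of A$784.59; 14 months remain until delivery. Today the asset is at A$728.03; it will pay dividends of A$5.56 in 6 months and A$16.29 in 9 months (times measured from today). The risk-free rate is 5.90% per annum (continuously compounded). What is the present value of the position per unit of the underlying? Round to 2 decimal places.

PV(remaining dividends) I = 5.56·e^(−0.0590·6/12) + 16.29·e^(−0.0590·9/12) = 20.9833
Current forward F = (S − I)·e^(rT) = (728.03 − 20.9833)·e^(0.0590·14/12) = 707.0467 × 1.071258 = 757.4294
Value (long) = (F − K)·e^(−rT) = (757.4294 − 784.59) × 0.933482 = -25.3539
Short position value = −(long value) = A$25.35

A$25.35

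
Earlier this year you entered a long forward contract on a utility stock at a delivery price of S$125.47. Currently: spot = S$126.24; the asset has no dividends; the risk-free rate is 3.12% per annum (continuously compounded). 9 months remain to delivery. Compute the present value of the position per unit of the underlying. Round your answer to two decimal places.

S$3.67

Current fair forward for the remaining 9 months: F = S·e^(r·T), r = 0.0312
F = 126.24 · e^(0.0312 × 9/12) = 126.24 × 1.023676 = 129.2289
Value of long forward = (F − K)·e^(−rT) = (129.2289 − 125.47) · e^(−0.0312·9/12)
= 3.7589 × 0.976872 = 3.67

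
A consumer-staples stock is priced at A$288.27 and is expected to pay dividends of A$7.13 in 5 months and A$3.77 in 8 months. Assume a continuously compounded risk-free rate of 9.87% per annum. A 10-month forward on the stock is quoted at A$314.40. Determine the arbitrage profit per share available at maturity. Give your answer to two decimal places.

PV(dividends) I = 7.13·e^(−0.0987·5/12) + 3.77·e^(−0.0987·8/12) = 10.3726
Fair forward F* = (S − I)·e^(rT) = (288.27 − 10.3726)·e^0.082250 = 277.8974 × 1.085727 = 301.7207
Market A$314.40 > fair 301.7207: forward overpriced → cash-and-carry (borrow at r, buy the stock and collect the dividends, short the forward).
Profit at T = |F_mkt − F*| = |314.40 − 301.7207| = A$12.68 per share

A$12.68 per share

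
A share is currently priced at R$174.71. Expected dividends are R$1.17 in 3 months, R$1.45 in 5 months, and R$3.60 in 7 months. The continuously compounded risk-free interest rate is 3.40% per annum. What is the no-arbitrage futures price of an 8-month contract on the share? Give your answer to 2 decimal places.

PV(dividends) I = 1.17·e^(−0.0340·3/12) + 1.45·e^(−0.0340·5/12) + 3.60·e^(−0.0340·7/12)
I = 1.1601 + 1.4296 + 3.5293 = 6.1190
F = (S − I)·e^(rT) = (174.71 − 6.1190) · e^(0.0340·8/12)
= 168.5910 · e^0.022667 = 168.5910 × 1.022926 = R$172.46

R$172.46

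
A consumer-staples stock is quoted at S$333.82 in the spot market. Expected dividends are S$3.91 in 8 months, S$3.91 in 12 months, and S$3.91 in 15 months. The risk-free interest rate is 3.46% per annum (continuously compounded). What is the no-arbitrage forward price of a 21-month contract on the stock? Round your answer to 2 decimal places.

S$342.61

PV(dividends) I = 3.91·e^(−0.0346·8/12) + 3.91·e^(−0.0346·12/12) + 3.91·e^(−0.0346·15/12)
I = 3.8208 + 3.7770 + 3.7445 = 11.3423
F = (S − I)·e^(rT) = (333.82 − 11.3423) · e^(0.0346·21/12)
= 322.4777 · e^0.060550 = 322.4777 × 1.062421 = S$342.61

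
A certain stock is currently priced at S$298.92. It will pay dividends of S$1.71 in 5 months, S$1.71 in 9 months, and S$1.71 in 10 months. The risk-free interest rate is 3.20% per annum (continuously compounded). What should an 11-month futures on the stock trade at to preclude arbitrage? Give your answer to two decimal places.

PV(dividends) I = 1.71·e^(−0.0320·5/12) + 1.71·e^(−0.0320·9/12) + 1.71·e^(−0.0320·10/12)
I = 1.6874 + 1.6694 + 1.6650 = 5.0218
F = (S − I)·e^(rT) = (298.92 − 5.0218) · e^(0.0320·11/12)
= 293.8982 · e^0.029333 = 293.8982 × 1.029767 = S$302.65

S$302.65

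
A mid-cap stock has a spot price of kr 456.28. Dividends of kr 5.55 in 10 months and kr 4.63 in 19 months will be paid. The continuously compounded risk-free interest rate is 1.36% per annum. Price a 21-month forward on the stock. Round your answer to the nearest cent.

kr 457.01

PV(dividends) I = 5.55·e^(−0.0136·10/12) + 4.63·e^(−0.0136·19/12)
I = 5.4875 + 4.5314 = 10.0189
F = (S − I)·e^(rT) = (456.28 − 10.0189) · e^(0.0136·21/12)
= 446.2611 · e^0.023800 = 446.2611 × 1.024085 = kr 457.01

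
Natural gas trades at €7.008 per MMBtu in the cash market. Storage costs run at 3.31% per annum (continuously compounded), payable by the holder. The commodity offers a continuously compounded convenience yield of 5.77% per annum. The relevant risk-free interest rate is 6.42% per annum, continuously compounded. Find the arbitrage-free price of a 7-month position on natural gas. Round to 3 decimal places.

Net carry = r + u − y = 0.0642 + 0.0331 − 0.0577 = 0.0396
F = S·e^((r+u−y)T) = 7.008 · e^(0.0396 × 7/12) = 7.008 · e^0.023100
= 7.008 × 1.023369 = €7.172 per MMBtu

€7.172 per MMBtu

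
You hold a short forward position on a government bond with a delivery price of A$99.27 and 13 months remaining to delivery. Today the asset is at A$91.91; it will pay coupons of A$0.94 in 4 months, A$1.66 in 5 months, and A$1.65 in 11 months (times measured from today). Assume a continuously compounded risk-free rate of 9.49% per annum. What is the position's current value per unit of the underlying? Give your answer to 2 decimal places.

PV(remaining coupons) I = 0.94·e^(−0.0949·4/12) + 1.66·e^(−0.0949·5/12) + 1.65·e^(−0.0949·11/12) = 4.0189
Current forward F = (S − I)·e^(rT) = (91.91 − 4.0189)·e^(0.0949·13/12) = 87.8911 × 1.108279 = 97.4079
Value (long) = (F − K)·e^(−rT) = (97.4079 − 99.27) × 0.902300 = -1.6802
Short position value = −(long value) = A$1.68

A$1.68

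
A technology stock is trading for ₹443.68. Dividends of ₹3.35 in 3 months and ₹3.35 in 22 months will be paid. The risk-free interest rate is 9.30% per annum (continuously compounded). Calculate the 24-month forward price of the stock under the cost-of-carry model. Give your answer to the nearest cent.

PV(dividends) I = 3.35·e^(−0.0930·3/12) + 3.35·e^(−0.0930·22/12)
I = 3.2730 + 2.8249 = 6.0979
F = (S − I)·e^(rT) = (443.68 − 6.0979) · e^(0.0930·24/12)
= 437.5821 · e^0.186000 = 437.5821 × 1.204422 = ₹527.03

₹527.03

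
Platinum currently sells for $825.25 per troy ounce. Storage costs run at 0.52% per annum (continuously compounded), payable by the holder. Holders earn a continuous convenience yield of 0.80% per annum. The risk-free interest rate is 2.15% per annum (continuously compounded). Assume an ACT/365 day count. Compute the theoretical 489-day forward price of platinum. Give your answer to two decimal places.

$846.19 per troy ounce

Net carry = r + u − y = 0.0215 + 0.0052 − 0.0080 = 0.0187
F = S·e^((r+u−y)T) = 825.25 · e^(0.0187 × 489/365) = 825.25 · e^0.025053
= 825.25 × 1.025369 = $846.19 per troy ounce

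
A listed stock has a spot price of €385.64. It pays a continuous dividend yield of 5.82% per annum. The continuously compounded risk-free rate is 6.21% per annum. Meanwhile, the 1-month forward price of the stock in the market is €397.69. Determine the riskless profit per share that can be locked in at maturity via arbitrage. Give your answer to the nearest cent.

€11.92 per share

Fair forward: F* = S·e^(carry·T), with carry = (r − q) = 0.0621 − 0.0582 = 0.0039
F* = 385.64 · e^(0.0039 × 1/12) = 385.64 · e^0.000325 = 385.64 × 1.000325 = €385.7653
Market €397.69 > fair €385.7653: forward overpriced → cash-and-carry (buy spot, short the forward).
At maturity, profit = |F_mkt − F*| = |397.69 − 385.7653| = €11.92 per share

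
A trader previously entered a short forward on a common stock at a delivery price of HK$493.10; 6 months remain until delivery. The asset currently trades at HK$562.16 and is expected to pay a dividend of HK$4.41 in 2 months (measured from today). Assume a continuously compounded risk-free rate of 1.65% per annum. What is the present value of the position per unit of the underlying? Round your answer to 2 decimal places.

PV(remaining dividends) I = 4.41·e^(−0.0165·2/12) = 4.3979
Current forward F = (S − I)·e^(rT) = (562.16 − 4.3979)·e^(0.0165·6/12) = 557.7621 × 1.008284 = 562.3826
Value (long) = (F − K)·e^(−rT) = (562.3826 − 493.10) × 0.991784 = 68.7134
Short position value = −(long value) = -HK$68.71

-HK$68.71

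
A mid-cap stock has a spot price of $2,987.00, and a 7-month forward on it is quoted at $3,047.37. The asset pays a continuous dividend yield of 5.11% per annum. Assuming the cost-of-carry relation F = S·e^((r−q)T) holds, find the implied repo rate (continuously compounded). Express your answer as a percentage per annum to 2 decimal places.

8.54%

From F = S·e^((r−q)T): (r − q) = ln(F/S)/T
ln(3047.37/2987.00) = ln(1.020211) = 0.020009
(r − q) = 0.020009 / (7/12) = 0.034301
r = ln(F/S)/T + q = 0.034301 + 0.0511 = 0.085401
r = 8.54%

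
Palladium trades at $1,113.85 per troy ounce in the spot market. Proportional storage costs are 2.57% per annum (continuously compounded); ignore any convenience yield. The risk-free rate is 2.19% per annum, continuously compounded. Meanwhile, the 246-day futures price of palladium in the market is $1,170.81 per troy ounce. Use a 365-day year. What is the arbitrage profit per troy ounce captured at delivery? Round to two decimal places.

Fair futures: F* = S·e^(carry·T), with carry = (r + u) = 0.0219 + 0.0257 = 0.0476
F* = 1113.85 · e^(0.0476 × 246/365) = 1113.85 · e^0.03208110 = 1113.85 × 1.03260125 = $1150.1629
Market $1170.81 > fair $1150.1629: forward overpriced → cash-and-carry (buy spot, short the forward).
At maturity, profit = |F_mkt − F*| = |1170.81 − 1150.1629| = $20.65 per troy ounce

$20.65 per troy ounce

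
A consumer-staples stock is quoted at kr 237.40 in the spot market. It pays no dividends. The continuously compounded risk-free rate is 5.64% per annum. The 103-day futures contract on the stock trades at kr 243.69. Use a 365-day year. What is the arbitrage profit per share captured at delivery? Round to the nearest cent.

Fair futures: F* = S·e^(carry·T), with carry = r = 0.0564
F* = 237.40 · e^(0.0564 × 103/365) = 237.40 · e^0.015916 = 237.40 × 1.016043 = kr 241.2086
Market kr 243.69 > fair kr 241.2086: forward overpriced → cash-and-carry (buy spot, short the forward).
At maturity, profit = |F_mkt − F*| = |243.69 − 241.2086| = kr 2.48 per share

kr 2.48 per share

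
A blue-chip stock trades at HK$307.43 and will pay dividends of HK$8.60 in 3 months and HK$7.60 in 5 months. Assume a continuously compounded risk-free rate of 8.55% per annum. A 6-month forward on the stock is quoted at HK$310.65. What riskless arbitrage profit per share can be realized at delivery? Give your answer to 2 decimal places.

PV(dividends) I = 8.60·e^(−0.0855·3/12) + 7.60·e^(−0.0855·5/12) = 15.7521
Fair forward F* = (S − I)·e^(rT) = (307.43 − 15.7521)·e^0.042750 = 291.6779 × 1.043677 = 304.4175
Market HK$310.65 > fair 304.4175: forward overpriced → cash-and-carry (borrow at r, buy the stock and collect the dividends, short the forward).
Profit at T = |F_mkt − F*| = |310.65 − 304.4175| = HK$6.23 per share

HK$6.23 per share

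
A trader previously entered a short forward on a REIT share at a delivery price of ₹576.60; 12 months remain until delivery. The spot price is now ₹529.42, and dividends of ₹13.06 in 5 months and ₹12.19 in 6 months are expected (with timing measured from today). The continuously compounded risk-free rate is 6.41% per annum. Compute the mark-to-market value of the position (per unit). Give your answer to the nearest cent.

PV(remaining dividends) I = 13.06·e^(−0.0641·5/12) + 12.19·e^(−0.0641·6/12) = 24.5213
Current forward F = (S − I)·e^(rT) = (529.42 − 24.5213)·e^(0.0641·12/12) = 504.8987 × 1.066199 = 538.3225
Value (long) = (F − K)·e^(−rT) = (538.3225 − 576.60) × 0.937911 = -35.9009
Short position value = −(long value) = ₹35.90

₹35.90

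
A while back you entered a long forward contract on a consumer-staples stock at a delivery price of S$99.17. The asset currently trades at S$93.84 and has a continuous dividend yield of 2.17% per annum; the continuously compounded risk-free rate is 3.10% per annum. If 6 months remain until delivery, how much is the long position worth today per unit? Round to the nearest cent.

Current fair forward for the remaining 6 months: F = S·e^((r − q)·T), (r − q) = 0.0310 − 0.0217 = 0.0093
F = 93.84 · e^(0.0093 × 6/12) = 93.84 × 1.004661 = 94.2774
Value of long forward = (F − K)·e^(−rT) = (94.2774 − 99.17) · e^(−0.0310·6/12)
= -4.8926 × 0.984620 = -4.82

-S$4.82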